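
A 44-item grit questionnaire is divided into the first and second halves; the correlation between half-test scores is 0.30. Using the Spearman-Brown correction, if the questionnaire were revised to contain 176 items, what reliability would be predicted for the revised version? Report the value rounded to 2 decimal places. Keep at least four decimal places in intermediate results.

Spearman-Brown correction (n = 2): r_full = 2·0.30/(1 + 0.30) = 0.4615
Then adjust to 176 items: n = 176/44 = 4.0000
r_new = n·r_full / (1 + (n − 1)·r_full) = 1.8460 / 2.3845 ≈ 0.7742

0.77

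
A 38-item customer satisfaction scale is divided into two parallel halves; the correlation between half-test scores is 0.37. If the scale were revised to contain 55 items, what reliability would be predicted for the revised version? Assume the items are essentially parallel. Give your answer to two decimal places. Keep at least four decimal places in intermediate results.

First correct the split-half correlation to full-test reliability: r_full = 2 × 0.37 / (1 + 0.37) ≈ 0.5401
Then adjust to 55 items: n = 55/38 = 1.4474
r_new = n·r_full / (1 + (n − 1)·r_full) = 0.7817 / 1.2416 ≈ 0.6296

0.63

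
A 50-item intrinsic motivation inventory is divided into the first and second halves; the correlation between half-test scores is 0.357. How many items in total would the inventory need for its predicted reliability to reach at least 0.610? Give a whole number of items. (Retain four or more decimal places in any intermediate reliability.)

71

r_full = 2(0.357)/(1 + 0.357) = 0.5262
Solve Spearman-Brown for n: n = 0.610(1 − 0.5262) / [0.5262(1 − 0.610)] = 1.4083
Required items = 1.4083 × 50 = 70.42, so 71 items.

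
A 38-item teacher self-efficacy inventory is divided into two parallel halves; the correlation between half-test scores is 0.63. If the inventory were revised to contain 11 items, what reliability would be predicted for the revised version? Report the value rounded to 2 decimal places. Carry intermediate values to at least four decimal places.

Full-test reliability from the split-half r: r_full = 2(0.63)/(1 + 0.63) = 0.7730
Length factor from 38 to 11 items: n = 11/38 = 0.2895
r_new = n·r_full / (1 + (n − 1)·r_full) = 0.2238 / 0.4508 ≈ 0.4965

0.50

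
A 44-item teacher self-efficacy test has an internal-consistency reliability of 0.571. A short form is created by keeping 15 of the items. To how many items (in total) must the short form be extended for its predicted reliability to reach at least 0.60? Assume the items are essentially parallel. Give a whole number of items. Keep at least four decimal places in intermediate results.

50

Short-form reliability: n = 15/44 = 0.3409; r_15 = n·r/(1+(n−1)r) ≈ 0.3121
Then solve for n' with r_old = 0.3121, r_target = 0.60: n' = 0.60(1 − 0.3121)/[0.3121(1 − 0.60)] = 3.3062
Items = 3.3062 × 15 ≈ 49.59 → 50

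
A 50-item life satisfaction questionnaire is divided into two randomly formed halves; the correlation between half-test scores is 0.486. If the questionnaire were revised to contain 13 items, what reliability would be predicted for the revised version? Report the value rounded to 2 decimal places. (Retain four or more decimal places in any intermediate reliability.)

Full-test reliability from the split-half r: r_full = 2(0.486)/(1 + 0.486) = 0.6541
Length factor from 50 to 13 items: n = 13/50 = 0.2600
r_new = n·r_full / (1 + (n − 1)·r_full) = 0.1701 / 0.5160 ≈ 0.3297

0.33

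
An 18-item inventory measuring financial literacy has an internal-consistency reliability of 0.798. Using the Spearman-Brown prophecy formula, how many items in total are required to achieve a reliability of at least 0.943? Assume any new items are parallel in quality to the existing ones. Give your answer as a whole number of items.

76

Invert Spearman-Brown to solve for n:
n = r*(1 − r) / [ r (1 − r*) ]
n = [0.943 × 0.202] / [0.798 × 0.057]
  = 0.190486 / 0.045486 = 4.1878
4.1878 × 18 = 75.38 → 76 items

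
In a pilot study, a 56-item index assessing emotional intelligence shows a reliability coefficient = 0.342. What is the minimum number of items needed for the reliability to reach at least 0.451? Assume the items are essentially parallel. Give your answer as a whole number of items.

Rearranging the Spearman-Brown formula for n,
n = r*(1 − r) / [ r (1 − r*) ]
n = 0.451 × (1 − 0.342) / [ 0.342 × (1 − 0.451) ]
n = 0.296758 / 0.187758 ≈ 1.5805
So the test needs 1.5805 × 56 ≈ 88.51 items; rounding up, 89.

89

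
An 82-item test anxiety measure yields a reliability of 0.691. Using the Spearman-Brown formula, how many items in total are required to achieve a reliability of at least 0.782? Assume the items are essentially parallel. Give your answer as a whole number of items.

Rearranging the Spearman-Brown formula for n,
n = r_target (1 − r_old) / [ r_old (1 − r_target) ]
n = 0.782 × (1 − 0.691) / [ 0.691 × (1 − 0.782) ]
  = 0.241638 / 0.150638 = 1.6041
So the test needs 1.6041 × 82 ≈ 131.54 items; rounding up, 132.

132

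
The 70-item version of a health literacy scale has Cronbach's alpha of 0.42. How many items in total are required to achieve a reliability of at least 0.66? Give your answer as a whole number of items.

188

n = 0.66(1 − 0.42) / [0.42(1 − 0.66)]
  = 0.3828 / 0.1428 = 2.6807
Items needed = n × 70 = 2.6807 × 70 ≈ 187.65 → round up to 188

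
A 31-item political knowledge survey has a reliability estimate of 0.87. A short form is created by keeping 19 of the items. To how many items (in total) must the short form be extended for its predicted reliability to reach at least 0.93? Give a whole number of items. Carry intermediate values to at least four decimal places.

62

First, r for the 19-item form: n = 19/31 = 0.6129, so r_19 = 0.6129·0.87/(1 + (0.6129 − 1)·0.87) = 0.8040
Length factor from the short form to reach 0.93: n' = 0.93(1 − 0.8040) / [0.8040(1 − 0.93)] ≈ 3.2388
Items = 3.2388 × 19 ≈ 61.54 → 62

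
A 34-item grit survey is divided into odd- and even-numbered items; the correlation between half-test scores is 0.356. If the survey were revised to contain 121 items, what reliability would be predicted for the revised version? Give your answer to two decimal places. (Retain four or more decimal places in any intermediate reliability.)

0.80

Spearman-Brown correction (n = 2): r_full = 2·0.356/(1 + 0.356) = 0.5251
Length factor from 34 to 121 items: n = 121/34 = 3.5588
r_new = n·r_full / (1 + (n − 1)·r_full) = 1.8687 / 2.3436 ≈ 0.7974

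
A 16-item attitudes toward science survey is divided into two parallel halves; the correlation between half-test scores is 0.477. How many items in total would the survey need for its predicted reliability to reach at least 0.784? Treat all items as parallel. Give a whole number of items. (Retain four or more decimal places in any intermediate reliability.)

32

r_full = 2(0.477)/(1 + 0.477) = 0.6459
Solve Spearman-Brown for n: n = 0.784(1 − 0.6459) / [0.6459(1 − 0.784)] = 1.9899
Items = 1.9899 × 16 ≈ 31.84 → 32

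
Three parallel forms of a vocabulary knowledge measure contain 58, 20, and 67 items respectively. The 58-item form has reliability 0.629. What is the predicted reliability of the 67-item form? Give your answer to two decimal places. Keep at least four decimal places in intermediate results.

The 20-item form is not needed; work directly from the 58-item form with n = 67/58 = 1.1552.
r_{67} = n·r / (1 + (n − 1)·r) = 0.7266 / 1.0976 ≈ 0.6620

0.66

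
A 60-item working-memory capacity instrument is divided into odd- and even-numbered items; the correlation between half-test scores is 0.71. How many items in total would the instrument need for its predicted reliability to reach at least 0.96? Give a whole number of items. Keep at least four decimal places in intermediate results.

Corrected full-test reliability: r_full = 2 × 0.71 / (1 + 0.71) ≈ 0.8304
n = r_tgt(1 − r_full) / [r_full(1 − r_tgt)] = 0.96 × 0.1696 / (0.8304 × 0.04) ≈ 4.9017
Required items = 4.9017 × 60 = 294.10, so 295 items.

295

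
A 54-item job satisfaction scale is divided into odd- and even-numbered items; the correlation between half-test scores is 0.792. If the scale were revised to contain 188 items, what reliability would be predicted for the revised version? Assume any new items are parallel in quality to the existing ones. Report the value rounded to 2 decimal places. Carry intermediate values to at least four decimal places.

Spearman-Brown correction (n = 2): r_full = 2·0.792/(1 + 0.792) = 0.8839
Length factor from 54 to 188 items: n = 188/54 = 3.4815
r_new = n·r_full / (1 + (n − 1)·r_full) = 3.0773 / 3.1934 ≈ 0.9636

0.96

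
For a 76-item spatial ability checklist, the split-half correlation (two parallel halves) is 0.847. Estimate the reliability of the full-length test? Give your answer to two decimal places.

0.92

Apply the Spearman-Brown correction with n = 2:
r_full = 2r_hh / (1 + r_hh) = 2 × 0.847 / (1 + 0.847)
       = 1.6940 / 1.8470 = 0.9172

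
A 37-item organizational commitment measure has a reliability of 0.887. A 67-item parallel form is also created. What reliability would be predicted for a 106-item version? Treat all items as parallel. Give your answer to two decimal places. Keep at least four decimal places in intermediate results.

0.96

The 67-item form is not needed; work directly from the 37-item form with n = 106/37 = 2.8649.
r_{106} = n·r / (1 + (n − 1)·r) = 2.5412 / 2.6542 ≈ 0.9574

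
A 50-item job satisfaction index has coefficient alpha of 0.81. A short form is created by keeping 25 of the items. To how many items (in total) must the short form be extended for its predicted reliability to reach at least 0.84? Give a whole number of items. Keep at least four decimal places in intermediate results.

62

Short-form reliability: n = 25/50 = 0.5000; r_25 = n·r/(1+(n−1)r) ≈ 0.6807
Then solve for n' with r_old = 0.6807, r_target = 0.84: n' = 0.84(1 − 0.6807)/[0.6807(1 − 0.84)] = 2.4626
Items = 2.4626 × 25 ≈ 61.57 → 62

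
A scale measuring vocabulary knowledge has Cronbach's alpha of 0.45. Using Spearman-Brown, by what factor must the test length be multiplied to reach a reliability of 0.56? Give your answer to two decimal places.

1.56

Spearman-Brown solved for the length factor n:
n = r*(1 − r) / [ r (1 − r*) ]
n = 0.56 × (1 − 0.45) / [ 0.45 × (1 − 0.56) ]
  = 0.3080 / 0.1980 = 1.5556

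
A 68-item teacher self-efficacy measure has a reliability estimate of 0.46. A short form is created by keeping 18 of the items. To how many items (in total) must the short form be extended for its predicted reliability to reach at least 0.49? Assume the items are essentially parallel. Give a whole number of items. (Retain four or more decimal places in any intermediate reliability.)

77

First, r for the 18-item form: n = 18/68 = 0.2647, so r_18 = 0.2647·0.46/(1 + (0.2647 − 1)·0.46) = 0.1840
Then solve for n' with r_old = 0.1840, r_target = 0.49: n' = 0.49(1 − 0.1840)/[0.1840(1 − 0.49)] = 4.2609
Total items = 4.2609 × 18 = 76.70, rounded up to 77.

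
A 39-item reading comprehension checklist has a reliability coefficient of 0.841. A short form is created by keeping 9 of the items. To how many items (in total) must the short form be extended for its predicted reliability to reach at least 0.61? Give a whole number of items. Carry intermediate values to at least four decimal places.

Short-form reliability: n = 9/39 = 0.2308; r_9 = n·r/(1+(n−1)r) ≈ 0.5497
Then solve for n' with r_old = 0.5497, r_target = 0.61: n' = 0.61(1 − 0.5497)/[0.5497(1 − 0.61)] = 1.2813
Total items = 1.2813 × 9 = 11.53, rounded up to 12.

12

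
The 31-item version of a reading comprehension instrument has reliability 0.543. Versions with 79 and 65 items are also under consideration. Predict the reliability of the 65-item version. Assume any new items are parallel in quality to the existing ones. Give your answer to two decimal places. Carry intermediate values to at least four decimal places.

0.71

Only the ratio of lengths matters: n = 65/31 = 2.0968
r_{65} = n·r / (1 + (n − 1)·r) = 1.1386 / 1.5956 ≈ 0.7136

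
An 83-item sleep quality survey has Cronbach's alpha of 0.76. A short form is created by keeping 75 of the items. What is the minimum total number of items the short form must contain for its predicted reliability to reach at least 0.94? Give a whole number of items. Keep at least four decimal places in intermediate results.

First, r for the 75-item form: n = 75/83 = 0.9036, so r_75 = 0.9036·0.76/(1 + (0.9036 − 1)·0.76) = 0.7410
Length factor from the short form to reach 0.94: n' = 0.94(1 − 0.7410) / [0.7410(1 − 0.94)] ≈ 5.4759
Items = 5.4759 × 75 ≈ 410.69 → 411

411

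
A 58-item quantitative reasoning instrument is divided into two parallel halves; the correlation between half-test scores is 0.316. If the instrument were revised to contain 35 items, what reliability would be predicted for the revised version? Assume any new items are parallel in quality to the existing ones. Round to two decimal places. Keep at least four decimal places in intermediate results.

First correct the split-half correlation to full-test reliability: r_full = 2 × 0.316 / (1 + 0.316) ≈ 0.4802
Then adjust to 35 items: n = 35/58 = 0.6034
r_new = n·r_full / (1 + (n − 1)·r_full) = 0.2898 / 0.8096 ≈ 0.3580

0.36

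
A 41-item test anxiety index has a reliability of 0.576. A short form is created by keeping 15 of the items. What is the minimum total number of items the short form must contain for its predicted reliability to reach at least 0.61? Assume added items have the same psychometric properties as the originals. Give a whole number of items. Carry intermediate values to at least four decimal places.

Short-form reliability: n = 15/41 = 0.3659; r_15 = n·r/(1+(n−1)r) ≈ 0.3320
Then solve for n' with r_old = 0.3320, r_target = 0.61: n' = 0.61(1 − 0.3320)/[0.3320(1 − 0.61)] = 3.1470
Items = 3.1470 × 15 ≈ 47.20 → 48

48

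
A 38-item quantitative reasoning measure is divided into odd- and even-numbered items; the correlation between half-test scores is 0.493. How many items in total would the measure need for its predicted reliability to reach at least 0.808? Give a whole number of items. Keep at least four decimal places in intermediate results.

Corrected full-test reliability: r_full = 2 × 0.493 / (1 + 0.493) ≈ 0.6604
Solve Spearman-Brown for n: n = 0.808(1 − 0.6604) / [0.6604(1 − 0.808)] = 2.1641
Required items = 2.1641 × 38 = 82.24, so 83 items.

83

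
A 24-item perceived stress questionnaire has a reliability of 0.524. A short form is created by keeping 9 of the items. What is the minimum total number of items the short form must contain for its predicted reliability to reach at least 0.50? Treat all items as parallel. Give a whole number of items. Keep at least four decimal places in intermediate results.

22

Short-form reliability: n = 9/24 = 0.3750; r_9 = n·r/(1+(n−1)r) ≈ 0.2922
Length factor from the short form to reach 0.50: n' = 0.50(1 − 0.2922) / [0.2922(1 − 0.50)] ≈ 2.4223
Items = 2.4223 × 9 ≈ 21.80 → 22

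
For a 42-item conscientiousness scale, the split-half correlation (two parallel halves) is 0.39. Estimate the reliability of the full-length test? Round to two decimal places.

0.56

Each half is half the length of the full test, so the full test is n = 2 times a half.
r_full = 2(0.39) / (1 + 0.39)
       = 0.7800 / 1.3900 = 0.5612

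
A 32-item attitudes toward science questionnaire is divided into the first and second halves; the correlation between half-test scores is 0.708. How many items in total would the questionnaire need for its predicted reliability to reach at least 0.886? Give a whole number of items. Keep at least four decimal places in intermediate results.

r_full = 2(0.708)/(1 + 0.708) = 0.8290
n = r_tgt(1 − r_full) / [r_full(1 − r_tgt)] = 0.886 × 0.1710 / (0.8290 × 0.114) ≈ 1.6031
Required items = 1.6031 × 32 = 51.30, so 52 items.

52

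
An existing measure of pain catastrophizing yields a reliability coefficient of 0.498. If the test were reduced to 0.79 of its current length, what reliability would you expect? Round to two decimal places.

By Spearman-Brown, r_new = n r / (1 + (n − 1) r).
r_new = (0.79 × 0.498) / (1 + (0.79 − 1) × 0.498)
r_new = 0.3934 / 0.8954 ≈ 0.4394

0.44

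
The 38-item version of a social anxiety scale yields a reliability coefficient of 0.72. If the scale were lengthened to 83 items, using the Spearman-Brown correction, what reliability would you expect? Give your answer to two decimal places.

0.85

n = 83/38 = 2.1842
Spearman-Brown: r_new = n·r / (1 + (n − 1)·r)
r_new = (2.1842 × 0.72) / (1 + (2.1842 − 1) × 0.72)
r_new = 1.5726 / 1.8526 ≈ 0.8489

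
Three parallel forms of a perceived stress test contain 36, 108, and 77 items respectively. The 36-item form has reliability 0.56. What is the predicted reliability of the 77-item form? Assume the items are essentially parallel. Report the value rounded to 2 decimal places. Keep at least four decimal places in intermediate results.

The 108-item form is not needed; work directly from the 36-item form with n = 77/36 = 2.1389.
r_{77} = n·r / (1 + (n − 1)·r) = 1.1978 / 1.6378 ≈ 0.7313

0.73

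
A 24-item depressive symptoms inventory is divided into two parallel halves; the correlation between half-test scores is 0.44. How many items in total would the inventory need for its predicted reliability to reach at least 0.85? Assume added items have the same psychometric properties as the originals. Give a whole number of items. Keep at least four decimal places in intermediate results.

87

r_full = 2(0.44)/(1 + 0.44) = 0.6111
n = r_tgt(1 − r_full) / [r_full(1 − r_tgt)] = 0.85 × 0.3889 / (0.6111 × 0.15) ≈ 3.6062
Required items = 3.6062 × 24 = 86.55, so 87 items.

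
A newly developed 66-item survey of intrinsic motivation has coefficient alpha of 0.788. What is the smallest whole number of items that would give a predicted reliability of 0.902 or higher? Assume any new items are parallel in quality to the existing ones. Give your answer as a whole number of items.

164

Invert Spearman-Brown to solve for n:
n = r_target (1 − r_old) / [ r_old (1 − r_target) ]
n = [0.902 × 0.212] / [0.788 × 0.098]
n = 0.191224 / 0.077224 ≈ 2.4762
So the test needs 2.4762 × 66 ≈ 163.43 items; rounding up, 164.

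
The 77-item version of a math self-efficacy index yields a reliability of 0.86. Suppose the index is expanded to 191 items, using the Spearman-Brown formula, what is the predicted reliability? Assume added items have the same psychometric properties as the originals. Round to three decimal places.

Length ratio n = 191/77 = 2.4805
By Spearman-Brown, r_new = n r / (1 + (n − 1) r).
r_new = (2.4805 × 0.86) / (1 + (2.4805 − 1) × 0.86)
r_new = 2.1332 / 2.2732 ≈ 0.9384

0.938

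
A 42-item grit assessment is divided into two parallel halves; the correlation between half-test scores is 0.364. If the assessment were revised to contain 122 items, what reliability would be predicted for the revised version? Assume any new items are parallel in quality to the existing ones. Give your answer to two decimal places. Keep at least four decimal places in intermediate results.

0.77

Full-test reliability from the split-half r: r_full = 2(0.364)/(1 + 0.364) = 0.5337
Then adjust to 122 items: n = 122/42 = 2.9048
r_new = n·r_full / (1 + (n − 1)·r_full) = 1.5503 / 2.0166 ≈ 0.7688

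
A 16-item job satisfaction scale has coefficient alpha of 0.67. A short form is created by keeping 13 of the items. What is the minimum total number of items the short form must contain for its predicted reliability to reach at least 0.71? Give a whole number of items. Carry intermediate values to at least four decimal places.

Short-form reliability: n = 13/16 = 0.8125; r_13 = n·r/(1+(n−1)r) ≈ 0.6226
Length factor from the short form to reach 0.71: n' = 0.71(1 − 0.6226) / [0.6226(1 − 0.71)] ≈ 1.4841
Total items = 1.4841 × 13 = 19.29, rounded up to 20.

20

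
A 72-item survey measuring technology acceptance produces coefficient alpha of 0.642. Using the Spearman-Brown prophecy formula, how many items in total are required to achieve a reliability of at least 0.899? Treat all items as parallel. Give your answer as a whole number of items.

358

Spearman-Brown solved for the length factor n:
n = r_target (1 − r_old) / [ r_old (1 − r_target) ]
n = [0.899 × 0.358] / [0.642 × 0.101]
n = 0.321842 / 0.064842 ≈ 4.9635
Items needed = n × 72 = 4.9635 × 72 ≈ 357.37 → round up to 358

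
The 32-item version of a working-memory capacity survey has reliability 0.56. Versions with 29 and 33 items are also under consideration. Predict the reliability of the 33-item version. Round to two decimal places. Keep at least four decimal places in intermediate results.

0.57

The 29-item form is not needed; work directly from the 32-item form with n = 33/32 = 1.0312.
r_{33} = n·r / (1 + (n − 1)·r) = 0.5775 / 1.0175 ≈ 0.5676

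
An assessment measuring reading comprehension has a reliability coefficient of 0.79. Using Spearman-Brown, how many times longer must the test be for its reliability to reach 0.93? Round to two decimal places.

Rearranging the Spearman-Brown formula for n,
n = r_target (1 − r_old) / [ r_old (1 − r_target) ]
n = [0.93 × 0.21] / [0.79 × 0.07]
  = 0.1953 / 0.0553 = 3.5316

3.53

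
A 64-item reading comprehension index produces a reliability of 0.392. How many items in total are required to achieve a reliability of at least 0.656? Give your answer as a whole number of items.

n = 0.656(1 − 0.392) / [0.392(1 − 0.656)]
  = 0.398848 / 0.134848 = 2.9578
Items needed = n × 64 = 2.9578 × 64 ≈ 189.30 → round up to 190

190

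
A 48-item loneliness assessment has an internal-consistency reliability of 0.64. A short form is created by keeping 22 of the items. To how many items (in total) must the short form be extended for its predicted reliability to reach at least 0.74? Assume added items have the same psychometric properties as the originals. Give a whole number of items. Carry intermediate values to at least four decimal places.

77

Short-form reliability: n = 22/48 = 0.4583; r_22 = n·r/(1+(n−1)r) ≈ 0.4490
Length factor from the short form to reach 0.74: n' = 0.74(1 − 0.4490) / [0.4490(1 − 0.74)] ≈ 3.4927
Items = 3.4927 × 22 ≈ 76.84 → 77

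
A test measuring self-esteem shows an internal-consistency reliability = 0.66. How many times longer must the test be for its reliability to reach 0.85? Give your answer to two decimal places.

2.92

Spearman-Brown solved for the length factor n:
n = r_target (1 − r_old) / [ r_old (1 − r_target) ]
n = 0.85 × (1 − 0.66) / [ 0.66 × (1 − 0.85) ]
n = 0.2890 / 0.0990 ≈ 2.9192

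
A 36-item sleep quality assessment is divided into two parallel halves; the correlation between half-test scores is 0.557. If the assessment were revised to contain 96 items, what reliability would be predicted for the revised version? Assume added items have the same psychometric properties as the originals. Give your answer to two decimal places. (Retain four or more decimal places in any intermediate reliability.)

0.87

First correct the split-half correlation to full-test reliability: r_full = 2 × 0.557 / (1 + 0.557) ≈ 0.7155
Length factor from 36 to 96 items: n = 96/36 = 2.6667
r_new = n·r_full / (1 + (n − 1)·r_full) = 1.9080 / 2.1925 ≈ 0.8702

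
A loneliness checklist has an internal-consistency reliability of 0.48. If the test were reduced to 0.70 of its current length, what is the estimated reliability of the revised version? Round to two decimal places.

0.39

r_new = (0.7 × 0.48) / (1 + (0.7 − 1) × 0.48)
     = 0.3360 / 0.8560 = 0.3925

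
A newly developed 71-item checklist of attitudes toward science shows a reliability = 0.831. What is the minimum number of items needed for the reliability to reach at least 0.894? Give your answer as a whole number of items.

Spearman-Brown solved for the length factor n:
n = r*(1 − r) / [ r (1 − r*) ]
n = 0.894 × (1 − 0.831) / [ 0.831 × (1 − 0.894) ]
n = 0.151086 / 0.088086 ≈ 1.7152
1.7152 × 71 = 121.78 → 122 items

122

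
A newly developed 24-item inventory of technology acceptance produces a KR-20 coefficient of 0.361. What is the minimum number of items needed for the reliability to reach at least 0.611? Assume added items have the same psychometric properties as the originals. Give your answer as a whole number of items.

67

Rearranging the Spearman-Brown formula for n,
n = r_target (1 − r_old) / [ r_old (1 − r_target) ]
n = 0.611(1 − 0.361) / [0.361(1 − 0.611)]
n = 0.390429 / 0.140429 ≈ 2.7803
Items needed = n × 24 = 2.7803 × 24 ≈ 66.73 → round up to 67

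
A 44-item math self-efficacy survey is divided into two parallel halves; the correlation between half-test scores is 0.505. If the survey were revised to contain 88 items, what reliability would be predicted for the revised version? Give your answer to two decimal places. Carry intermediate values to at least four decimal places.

0.80

Full-test reliability from the split-half r: r_full = 2(0.505)/(1 + 0.505) = 0.6711
Then adjust to 88 items: n = 88/44 = 2.0000
r_new = n·r_full / (1 + (n − 1)·r_full) = 1.3422 / 1.6711 ≈ 0.8032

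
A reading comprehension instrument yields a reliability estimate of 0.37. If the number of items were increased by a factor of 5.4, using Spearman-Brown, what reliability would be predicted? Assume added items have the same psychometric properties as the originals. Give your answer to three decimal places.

By Spearman-Brown, r_new = n r / (1 + (n − 1) r).
r_new = 5.4·0.37 / [1 + (5.4 − 1)·0.37]
     = 1.9980 / 2.6280 = 0.7603

0.760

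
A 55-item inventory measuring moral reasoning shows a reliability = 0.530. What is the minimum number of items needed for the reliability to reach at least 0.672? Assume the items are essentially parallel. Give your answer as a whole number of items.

100

n = [0.672 × 0.470] / [0.530 × 0.328]
  = 0.315840 / 0.173840 = 1.8168
1.8168 × 55 = 99.92 → 100 items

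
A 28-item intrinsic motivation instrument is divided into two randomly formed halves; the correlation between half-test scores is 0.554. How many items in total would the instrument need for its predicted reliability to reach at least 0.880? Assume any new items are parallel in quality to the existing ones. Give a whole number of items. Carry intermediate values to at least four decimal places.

Corrected full-test reliability: r_full = 2 × 0.554 / (1 + 0.554) ≈ 0.7130
n = r_tgt(1 − r_full) / [r_full(1 − r_tgt)] = 0.880 × 0.2870 / (0.7130 × 0.120) ≈ 2.9518
Required items = 2.9518 × 28 = 82.65, so 83 items.

83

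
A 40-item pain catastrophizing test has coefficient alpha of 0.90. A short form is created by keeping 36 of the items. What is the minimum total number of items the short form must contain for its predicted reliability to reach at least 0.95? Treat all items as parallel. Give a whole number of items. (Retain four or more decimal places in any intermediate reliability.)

85

First, r for the 36-item form: n = 36/40 = 0.9000, so r_36 = 0.9000·0.90/(1 + (0.9000 − 1)·0.90) = 0.8901
Then solve for n' with r_old = 0.8901, r_target = 0.95: n' = 0.95(1 − 0.8901)/[0.8901(1 − 0.95)] = 2.3459
Items = 2.3459 × 36 ≈ 84.45 → 85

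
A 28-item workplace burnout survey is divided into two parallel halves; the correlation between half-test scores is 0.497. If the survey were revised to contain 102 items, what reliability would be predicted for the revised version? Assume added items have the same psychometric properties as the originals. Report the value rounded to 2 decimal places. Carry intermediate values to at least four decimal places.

0.88

Full-test reliability from the split-half r: r_full = 2(0.497)/(1 + 0.497) = 0.6640
Then adjust to 102 items: n = 102/28 = 3.6429
r_new = n·r_full / (1 + (n − 1)·r_full) = 2.4189 / 2.7549 ≈ 0.8780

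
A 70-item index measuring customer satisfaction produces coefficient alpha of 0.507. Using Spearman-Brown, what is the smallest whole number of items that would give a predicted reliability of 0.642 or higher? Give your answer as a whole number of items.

123

Spearman-Brown solved for the length factor n:
n = r_target (1 − r_old) / [ r_old (1 − r_target) ]
n = [0.642 × 0.493] / [0.507 × 0.358]
  = 0.316506 / 0.181506 = 1.7438
Items needed = n × 70 = 1.7438 × 70 ≈ 122.07 → round up to 123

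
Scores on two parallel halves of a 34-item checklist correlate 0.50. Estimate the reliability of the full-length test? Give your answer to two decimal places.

The full test is twice the length of either half (n = 2).
r_full = 2r_hh / (1 + r_hh) = 2 × 0.50 / (1 + 0.50)
r_full = 1.0000 / 1.5000 ≈ 0.6667

0.67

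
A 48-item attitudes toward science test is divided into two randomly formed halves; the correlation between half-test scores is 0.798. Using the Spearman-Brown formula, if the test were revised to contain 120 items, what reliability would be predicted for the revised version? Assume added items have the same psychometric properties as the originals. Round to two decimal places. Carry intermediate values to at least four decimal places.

First correct the split-half correlation to full-test reliability: r_full = 2 × 0.798 / (1 + 0.798) ≈ 0.8877
Length factor from 48 to 120 items: n = 120/48 = 2.5000
r_new = n·r_full / (1 + (n − 1)·r_full) = 2.2193 / 2.3316 ≈ 0.9518

0.95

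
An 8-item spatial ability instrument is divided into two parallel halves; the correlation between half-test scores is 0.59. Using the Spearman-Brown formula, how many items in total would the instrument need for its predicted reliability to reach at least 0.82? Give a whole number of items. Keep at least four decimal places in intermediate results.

13

r_full = 2(0.59)/(1 + 0.59) = 0.7421
n = r_tgt(1 − r_full) / [r_full(1 − r_tgt)] = 0.82 × 0.2579 / (0.7421 × 0.18) ≈ 1.5832
Required items = 1.5832 × 8 = 12.67, so 13 items.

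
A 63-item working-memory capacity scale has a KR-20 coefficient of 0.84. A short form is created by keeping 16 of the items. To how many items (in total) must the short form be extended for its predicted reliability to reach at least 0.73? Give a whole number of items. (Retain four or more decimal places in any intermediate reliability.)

First, r for the 16-item form: n = 16/63 = 0.2540, so r_16 = 0.2540·0.84/(1 + (0.2540 − 1)·0.84) = 0.5715
Length factor from the short form to reach 0.73: n' = 0.73(1 − 0.5715) / [0.5715(1 − 0.73)] ≈ 2.0272
Items = 2.0272 × 16 ≈ 32.44 → 33

33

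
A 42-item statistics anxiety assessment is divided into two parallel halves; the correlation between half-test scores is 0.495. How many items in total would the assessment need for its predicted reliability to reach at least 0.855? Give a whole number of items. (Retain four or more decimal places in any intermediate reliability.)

r_full = 2(0.495)/(1 + 0.495) = 0.6622
n = r_tgt(1 − r_full) / [r_full(1 − r_tgt)] = 0.855 × 0.3378 / (0.6622 × 0.145) ≈ 3.0079
Items = 3.0079 × 42 ≈ 126.33 → 127

127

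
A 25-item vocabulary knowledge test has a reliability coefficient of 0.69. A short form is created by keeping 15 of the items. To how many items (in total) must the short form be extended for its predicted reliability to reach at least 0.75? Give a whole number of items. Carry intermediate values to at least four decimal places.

34

Short-form reliability: n = 15/25 = 0.6000; r_15 = n·r/(1+(n−1)r) ≈ 0.5718
Then solve for n' with r_old = 0.5718, r_target = 0.75: n' = 0.75(1 − 0.5718)/[0.5718(1 − 0.75)] = 2.2466
Total items = 2.2466 × 15 = 33.70, rounded up to 34.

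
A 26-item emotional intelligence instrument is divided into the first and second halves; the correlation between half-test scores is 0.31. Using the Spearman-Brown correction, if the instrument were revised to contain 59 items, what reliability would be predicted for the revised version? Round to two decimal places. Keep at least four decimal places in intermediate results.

0.67

Spearman-Brown correction (n = 2): r_full = 2·0.31/(1 + 0.31) = 0.4733
Length factor from 26 to 59 items: n = 59/26 = 2.2692
r_new = n·r_full / (1 + (n − 1)·r_full) = 1.0740 / 1.6007 ≈ 0.6710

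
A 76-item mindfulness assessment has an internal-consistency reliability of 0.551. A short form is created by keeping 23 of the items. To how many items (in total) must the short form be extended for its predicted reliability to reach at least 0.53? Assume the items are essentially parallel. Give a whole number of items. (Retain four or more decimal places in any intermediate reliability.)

70

Short-form reliability: n = 23/76 = 0.3026; r_23 = n·r/(1+(n−1)r) ≈ 0.2708
Length factor from the short form to reach 0.53: n' = 0.53(1 − 0.2708) / [0.2708(1 − 0.53)] ≈ 3.0365
Total items = 3.0365 × 23 = 69.84, rounded up to 70.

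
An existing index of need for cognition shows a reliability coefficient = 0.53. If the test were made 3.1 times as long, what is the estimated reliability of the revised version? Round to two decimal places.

0.78

Apply the Spearman-Brown prophecy formula, r' = nr / [1 + (n − 1)r]:
r_new = (3.1 × 0.53) / (1 + (3.1 − 1) × 0.53)
     = 1.6430 / 2.1130 = 0.7776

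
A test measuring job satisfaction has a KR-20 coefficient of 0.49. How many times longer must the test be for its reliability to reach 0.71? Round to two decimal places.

n = [0.71 × 0.51] / [0.49 × 0.29]
  = 0.3621 / 0.1421 = 2.5482

2.55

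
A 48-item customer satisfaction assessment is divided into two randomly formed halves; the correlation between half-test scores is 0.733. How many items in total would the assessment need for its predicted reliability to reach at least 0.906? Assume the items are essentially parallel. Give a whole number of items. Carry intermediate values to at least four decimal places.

85

r_full = 2(0.733)/(1 + 0.733) = 0.8459
Solve Spearman-Brown for n: n = 0.906(1 − 0.8459) / [0.8459(1 − 0.906)] = 1.7558
Required items = 1.7558 × 48 = 84.28, so 85 items.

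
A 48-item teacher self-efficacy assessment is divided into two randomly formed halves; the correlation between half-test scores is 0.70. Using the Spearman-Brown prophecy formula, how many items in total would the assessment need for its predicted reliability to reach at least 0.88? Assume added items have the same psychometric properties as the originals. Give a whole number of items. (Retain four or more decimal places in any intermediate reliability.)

76

Corrected full-test reliability: r_full = 2 × 0.70 / (1 + 0.70) ≈ 0.8235
n = r_tgt(1 − r_full) / [r_full(1 − r_tgt)] = 0.88 × 0.1765 / (0.8235 × 0.12) ≈ 1.5717
Required items = 1.5717 × 48 = 75.44, so 76 items.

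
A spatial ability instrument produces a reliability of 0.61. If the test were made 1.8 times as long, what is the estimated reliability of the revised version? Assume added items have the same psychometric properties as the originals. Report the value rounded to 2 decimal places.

0.74

r_new = 1.8·0.61 / [1 + (1.8 − 1)·0.61]
     = 1.0980 / 1.4880 = 0.7379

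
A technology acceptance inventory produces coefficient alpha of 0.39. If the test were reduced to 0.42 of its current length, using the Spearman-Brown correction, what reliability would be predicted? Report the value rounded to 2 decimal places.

r_new = 0.42·0.39 / [1 + (0.42 − 1)·0.39]
r_new = 0.1638 / 0.7738 ≈ 0.2117

0.21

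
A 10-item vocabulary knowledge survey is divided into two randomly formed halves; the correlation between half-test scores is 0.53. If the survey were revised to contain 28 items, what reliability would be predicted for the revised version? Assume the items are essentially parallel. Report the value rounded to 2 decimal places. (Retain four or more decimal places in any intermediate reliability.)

0.86

First correct the split-half correlation to full-test reliability: r_full = 2 × 0.53 / (1 + 0.53) ≈ 0.6928
Then adjust to 28 items: n = 28/10 = 2.8000
r_new = n·r_full / (1 + (n − 1)·r_full) = 1.9398 / 2.2470 ≈ 0.8633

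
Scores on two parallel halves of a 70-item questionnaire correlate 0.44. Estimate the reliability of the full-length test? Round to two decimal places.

0.61

Apply the Spearman-Brown correction with n = 2:
r_full = 2r_hh / (1 + r_hh) = 2 × 0.44 / (1 + 0.44)
r_full = 0.8800 / 1.4400 ≈ 0.6111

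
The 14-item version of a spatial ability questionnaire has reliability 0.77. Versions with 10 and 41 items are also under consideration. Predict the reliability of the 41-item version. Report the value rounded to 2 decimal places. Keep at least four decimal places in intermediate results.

0.91

The 10-item form is not needed; work directly from the 14-item form with n = 41/14 = 2.9286.
r_{41} = n·r / (1 + (n − 1)·r) = 2.2550 / 2.4850 ≈ 0.9074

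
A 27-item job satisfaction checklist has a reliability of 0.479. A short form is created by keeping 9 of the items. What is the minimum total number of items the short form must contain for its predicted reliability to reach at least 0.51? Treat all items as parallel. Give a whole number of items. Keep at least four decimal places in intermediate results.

First, r for the 9-item form: n = 9/27 = 0.3333, so r_9 = 0.3333·0.479/(1 + (0.3333 − 1)·0.479) = 0.2346
Then solve for n' with r_old = 0.2346, r_target = 0.51: n' = 0.51(1 − 0.2346)/[0.2346(1 − 0.51)] = 3.3957
Total items = 3.3957 × 9 = 30.56, rounded up to 31.

31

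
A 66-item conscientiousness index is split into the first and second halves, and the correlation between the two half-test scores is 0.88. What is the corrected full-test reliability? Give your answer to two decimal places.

0.94

The full test is twice the length of either half (n = 2).
r_full = 2(0.88) / (1 + 0.88)
       = 1.7600 / 1.8800 = 0.9362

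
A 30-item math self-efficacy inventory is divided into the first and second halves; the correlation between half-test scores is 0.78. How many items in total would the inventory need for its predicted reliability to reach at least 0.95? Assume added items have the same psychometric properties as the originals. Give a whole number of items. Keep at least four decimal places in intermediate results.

81

r_full = 2(0.78)/(1 + 0.78) = 0.8764
n = r_tgt(1 − r_full) / [r_full(1 − r_tgt)] = 0.95 × 0.1236 / (0.8764 × 0.05) ≈ 2.6796
Required items = 2.6796 × 30 = 80.39, so 81 items.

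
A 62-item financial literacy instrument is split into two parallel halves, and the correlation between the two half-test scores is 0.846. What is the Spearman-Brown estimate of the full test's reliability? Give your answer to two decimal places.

0.92

The full test is twice the length of either half (n = 2).
r_full = 2(0.846) / (1 + 0.846)
r_full = 1.6920 / 1.8460 ≈ 0.9166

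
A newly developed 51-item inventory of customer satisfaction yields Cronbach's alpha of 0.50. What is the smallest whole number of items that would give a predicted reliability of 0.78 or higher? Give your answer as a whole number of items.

n = 0.78 × (1 − 0.50) / [ 0.50 × (1 − 0.78) ]
n = 0.3900 / 0.1100 ≈ 3.5455
3.5455 × 51 = 180.82 → 181 items

181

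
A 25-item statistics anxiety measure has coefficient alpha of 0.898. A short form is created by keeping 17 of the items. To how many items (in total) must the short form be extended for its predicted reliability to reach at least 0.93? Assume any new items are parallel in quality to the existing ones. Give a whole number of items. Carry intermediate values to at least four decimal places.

Short-form reliability: n = 17/25 = 0.6800; r_17 = n·r/(1+(n−1)r) ≈ 0.8569
Length factor from the short form to reach 0.93: n' = 0.93(1 − 0.8569) / [0.8569(1 − 0.93)] ≈ 2.2187
Total items = 2.2187 × 17 = 37.72, rounded up to 38.

38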